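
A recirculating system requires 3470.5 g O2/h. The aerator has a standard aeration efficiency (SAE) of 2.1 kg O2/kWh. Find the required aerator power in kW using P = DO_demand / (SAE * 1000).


SAE in g O2/kWh = 2.1 * 1000 = 2100 g/kWh
P = DO_demand / SAE_g = 3470.5 / 2100 = 1.65262 kW

1.65262 kW


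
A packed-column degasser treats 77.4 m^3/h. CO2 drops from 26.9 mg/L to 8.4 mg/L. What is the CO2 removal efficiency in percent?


CO2_out / CO2_in = 8.4 / 26.9 = 0.31226766
Fraction remaining = 0.31226766
efficiency = (1 - 0.31226766) * 100 = 68.7732 %

68.7732 %


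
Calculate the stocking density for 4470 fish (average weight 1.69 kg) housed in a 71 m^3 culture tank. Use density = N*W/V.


Total biomass = 4470 fish * 1.69 kg = 7554.3 kg
Density = total biomass / volume = 7554.3 / 71 = 106.399 kg/m^3

106.399 kg/m^3


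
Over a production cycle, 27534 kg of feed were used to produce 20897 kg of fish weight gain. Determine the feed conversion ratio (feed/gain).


FCR = feed consumed / weight gained
FCR = 27534 kg / 20897 kg = 1.31761

1.31761


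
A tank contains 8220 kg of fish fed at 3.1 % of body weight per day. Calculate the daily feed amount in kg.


Feeding rate fraction = 3.1% / 100 = 0.031
Daily feed = 8220 kg * 0.031 = 254.82 kg/day

254.82 kg/day


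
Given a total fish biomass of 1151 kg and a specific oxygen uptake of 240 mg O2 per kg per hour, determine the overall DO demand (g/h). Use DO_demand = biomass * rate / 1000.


Total O2 consumption (mg/h) = 1151 kg * 240 mg/(kg*h) = 276240 mg/h
Convert to g/h: 276240 / 1000 = 276.24 g/h

276.24 g/h


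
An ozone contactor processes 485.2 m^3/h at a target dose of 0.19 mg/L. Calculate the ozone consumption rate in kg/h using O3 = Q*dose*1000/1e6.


O3 demand (mg/h) = Q * dose * 1000 = 485.2 * 0.19 * 1000 = 92188 mg/h
Convert mg to kg: 92188 / 1e6 = 0.092188 kg/h

0.092188 kg/h


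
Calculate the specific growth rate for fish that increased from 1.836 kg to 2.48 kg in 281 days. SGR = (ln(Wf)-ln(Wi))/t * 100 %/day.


ln(W_f) = ln(2.48) = 0.90825856
ln(W_i) = ln(1.836) = 0.60758929
ln(W_f) - ln(W_i) = 0.90825856 - 0.60758929 = 0.30066927
SGR = 0.30066927 / 281 * 100 = 0.107 %/day

0.107 %/day


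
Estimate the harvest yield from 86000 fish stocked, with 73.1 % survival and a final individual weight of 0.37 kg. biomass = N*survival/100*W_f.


Survivors = 86000 * 73.1/100 = 62866 fish
Harvest biomass = survivors * W_f = 62866 * 0.37 = 23260.42 kg

23260.42 kg


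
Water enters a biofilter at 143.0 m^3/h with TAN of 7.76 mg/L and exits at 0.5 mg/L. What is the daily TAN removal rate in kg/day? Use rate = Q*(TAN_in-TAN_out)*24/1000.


Concentration drop: TAN_in - TAN_out = 7.76 - 0.5 = 7.26 mg/L
Hourly TAN removed = Q * dTAN = 143.0 m^3/h * 7.26 mg/L = 1038.18 g/h  (m^3/h * mg/L = g/h)
Daily TAN removed = 1038.18 * 24 = 24916.32 g/day
Convert to kg/day: 24916.32 / 1000 = 24.91632 kg/day

24.91632 kg/day


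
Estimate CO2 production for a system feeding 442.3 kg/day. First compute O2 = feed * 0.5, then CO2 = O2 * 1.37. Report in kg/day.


O2 = 442.3 * 0.5 = 221.15
CO2 = 221.15 * 1.37 = 302.9755

302.9755 kg/day


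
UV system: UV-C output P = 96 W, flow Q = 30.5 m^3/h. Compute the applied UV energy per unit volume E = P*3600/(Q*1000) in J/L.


Energy delivered per hour = 96 W * 3600 s = 345600 J/h
Volume treated per hour = 30.5 m^3/h * 1000 = 30500 L/h
dose = 345600 / 30500 = 11.3311 J/L

11.3311 J/L


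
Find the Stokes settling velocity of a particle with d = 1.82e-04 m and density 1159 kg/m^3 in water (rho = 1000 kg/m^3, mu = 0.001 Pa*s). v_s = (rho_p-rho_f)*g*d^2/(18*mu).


Density difference: rho_p - rho_f = 1159 - 1000 = 159 kg/m^3
d^2 = (1.82e-04)^2 = 3.3124e-08 m^2
Numerator = (rho_p - rho_f) * g * d^2 = 159 * 9.81 * 3.3124e-08 = 5.1666484e-05
Denominator = 18 * mu = 18 * 0.001 = 0.018
v_s = 5.1666484e-05 / 0.018 = 0.00287036 m/s
Check: Re = rho_f * v_s * d / mu = 1000 * 0.00287036 * 1.82e-04 / 0.001 = 0.522 < 1, so Stokes' law applies.

0.00287036 m/s


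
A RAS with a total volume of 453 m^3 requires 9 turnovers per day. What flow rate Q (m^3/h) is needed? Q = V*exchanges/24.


Daily recirculation volume = 453 m^3 * 9 = 4077 m^3/day
Flow rate Q = daily volume / 24 h = 4077 / 24 = 169.875 m^3/h

169.875 m^3/h


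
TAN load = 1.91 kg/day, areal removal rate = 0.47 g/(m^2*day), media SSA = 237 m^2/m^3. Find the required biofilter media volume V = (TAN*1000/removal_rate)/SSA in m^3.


A = 1.91*1000 / 0.47 = 4063.8298 m^2
V = 4063.8298 / 237 = 17.147

17.147 m^3


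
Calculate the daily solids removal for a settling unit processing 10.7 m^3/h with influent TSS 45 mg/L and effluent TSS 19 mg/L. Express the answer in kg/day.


Concentration drop: TSS_in - TSS_out = 45 - 19 = 26 mg/L
Hourly solids removed = Q * dTSS = 10.7 m^3/h * 26 mg/L = 278.2 g/h  (m^3/h * mg/L = g/h)
Daily solids removed = 278.2 * 24 = 6676.8 g/day
Convert g to kg: 6676.8 / 1000 = 6.6768 kg/day

6.6768 kg/day


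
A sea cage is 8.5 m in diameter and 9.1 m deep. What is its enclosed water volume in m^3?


r = d/2 = 8.5/2 = 4.25 m
Base area = pi*r^2 = pi*4.25^2 = 56.745017 m^2
Volume = 56.745017 * 9.1 = 516.38 m^3

516.38 m^3


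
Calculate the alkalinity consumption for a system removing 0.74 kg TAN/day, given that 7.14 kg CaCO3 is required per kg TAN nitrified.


Alkalinity factor: 7.14 kg CaCO3 consumed per kg TAN nitrified
alk = 0.74 kg TAN * 7.14 = 5.2836 kg CaCO3/day

5.2836 kg CaCO3/day


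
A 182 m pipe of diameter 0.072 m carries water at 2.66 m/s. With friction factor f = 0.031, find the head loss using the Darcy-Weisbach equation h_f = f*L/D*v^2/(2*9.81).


v^2 = 2.66^2 = 7.0756 m^2/s^2
L/D = 182/0.072 = 2527.7778
h_f = f*(L/D)*v^2/(2g) = 0.031 * 2527.7778 * 7.0756 / 19.62 = 28.2595 m

28.2595 m


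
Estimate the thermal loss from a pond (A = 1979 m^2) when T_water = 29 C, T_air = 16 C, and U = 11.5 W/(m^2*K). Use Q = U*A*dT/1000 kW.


Temperature difference dT = 29 - 16 = 13 K
Heat loss (W) = U * A * dT = 11.5 * 1979 * 13 = 295860.5 W
Convert to kW: 295860.5 / 1000 = 295.8605 kW

295.8605 kW


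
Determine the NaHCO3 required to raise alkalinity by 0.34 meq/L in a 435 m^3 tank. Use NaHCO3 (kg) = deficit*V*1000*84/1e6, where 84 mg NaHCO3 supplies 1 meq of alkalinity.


Tank volume in L = 435 m^3 * 1000 = 435000 L
Total meq required = 0.34 meq/L * 435000 L = 147900 meq
NaHCO3 mass = 147900 meq * 84 mg/meq / 1e6 = 12.4236 kg

12.4236 kg


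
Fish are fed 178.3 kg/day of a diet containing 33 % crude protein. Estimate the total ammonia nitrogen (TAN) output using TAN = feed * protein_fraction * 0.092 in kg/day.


Protein in feed = 178.3 * 33/100 = 58.839 kg/day
TAN = protein * 0.092 = 58.839 * 0.092 = 5.413188 kg/day

5.413188 kg/day


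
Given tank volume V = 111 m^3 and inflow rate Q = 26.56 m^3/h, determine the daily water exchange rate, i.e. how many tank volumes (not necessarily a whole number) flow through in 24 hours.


Daily flow volume = 26.56 m^3/h * 24 h = 637.44 m^3/day
Exchanges = daily flow / tank volume = 637.44 / 111 = 5.7427 exchanges/day

5.7427 exchanges/day


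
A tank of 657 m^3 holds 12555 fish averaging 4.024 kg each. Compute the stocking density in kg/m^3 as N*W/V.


Total biomass = 12555 fish * 4.024 kg = 50521.32 kg
Density = total biomass / volume = 50521.32 / 657 = 76.897 kg/m^3

76.897 kg/m^3


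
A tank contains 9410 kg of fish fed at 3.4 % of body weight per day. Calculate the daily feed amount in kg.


Feeding rate fraction = 3.4% / 100 = 0.034
Daily feed = 9410 kg * 0.034 = 319.94 kg/day

319.94 kg/day


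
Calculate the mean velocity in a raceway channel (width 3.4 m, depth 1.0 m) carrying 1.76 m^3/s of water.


Cross-sectional area = W * d = 3.4 * 1.0 = 3.4 m^2
Velocity = Q / A = 1.76 / 3.4 = 0.517647 m/s

0.517647 m/s


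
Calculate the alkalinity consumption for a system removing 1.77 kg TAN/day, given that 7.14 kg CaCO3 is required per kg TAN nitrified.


Alkalinity factor: 7.14 kg CaCO3 consumed per kg TAN nitrified
alk = 1.77 kg TAN * 7.14 = 12.6378 kg CaCO3/day

12.6378 kg CaCO3/day


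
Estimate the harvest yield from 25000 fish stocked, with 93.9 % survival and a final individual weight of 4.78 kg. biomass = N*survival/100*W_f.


Survivors = 25000 * 93.9/100 = 23475 fish
Harvest biomass = survivors * W_f = 23475 * 4.78 = 112210.5 kg

112210.5 kg


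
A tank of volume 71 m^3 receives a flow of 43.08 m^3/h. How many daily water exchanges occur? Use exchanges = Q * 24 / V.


Daily flow volume = 43.08 m^3/h * 24 h = 1033.92 m^3/day
Exchanges = daily flow / tank volume = 1033.92 / 71 = 14.5623 exchanges/day

14.5623 exchanges/day


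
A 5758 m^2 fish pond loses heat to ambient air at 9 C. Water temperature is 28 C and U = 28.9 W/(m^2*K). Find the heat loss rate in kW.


Temperature difference dT = 28 - 9 = 19 K
Heat loss (W) = U * A * dT = 28.9 * 5758 * 19 = 3161717.8 W
Convert to kW: 3161717.8 / 1000 = 3161.7178 kW

3161.7178 kW


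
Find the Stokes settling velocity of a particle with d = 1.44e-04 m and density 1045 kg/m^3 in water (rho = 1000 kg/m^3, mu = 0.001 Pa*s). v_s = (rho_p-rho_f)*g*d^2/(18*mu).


Density difference: rho_p - rho_f = 1045 - 1000 = 45 kg/m^3
d^2 = (1.44e-04)^2 = 2.0736e-08 m^2
Numerator = (rho_p - rho_f) * g * d^2 = 45 * 9.81 * 2.0736e-08 = 9.1539072e-06
Denominator = 18 * mu = 18 * 0.001 = 0.018
v_s = 9.1539072e-06 / 0.018 = 5.0855e-04 m/s
Check: Re = rho_f * v_s * d / mu = 1000 * 5.0855e-04 * 1.44e-04 / 0.001 = 0.0732 < 1, so Stokes' law applies.

5.0855e-04 m/s


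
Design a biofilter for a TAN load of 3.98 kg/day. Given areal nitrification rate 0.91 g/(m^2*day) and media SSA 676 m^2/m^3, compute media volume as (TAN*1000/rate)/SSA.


A = 3.98*1000 / 0.91 = 4373.6264 m^2
V = 4373.6264 / 676 = 6.46986

6.46986 m^3


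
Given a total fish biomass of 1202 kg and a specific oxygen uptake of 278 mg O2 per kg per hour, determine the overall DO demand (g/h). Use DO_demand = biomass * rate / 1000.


Total O2 consumption (mg/h) = 1202 kg * 278 mg/(kg*h) = 334156 mg/h
Convert to g/h: 334156 / 1000 = 334.156 g/h

334.156 g/h


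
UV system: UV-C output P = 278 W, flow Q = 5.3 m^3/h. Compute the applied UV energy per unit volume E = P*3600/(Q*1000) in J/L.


Energy delivered per hour = 278 W * 3600 s = 1000800 J/h
Volume treated per hour = 5.3 m^3/h * 1000 = 5300 L/h
dose = 1000800 / 5300 = 188.83 J/L

188.83 J/L


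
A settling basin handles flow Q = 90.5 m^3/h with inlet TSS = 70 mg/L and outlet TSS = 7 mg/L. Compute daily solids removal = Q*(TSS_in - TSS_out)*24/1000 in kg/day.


Concentration drop: TSS_in - TSS_out = 70 - 7 = 63 mg/L
Hourly solids removed = Q * dTSS = 90.5 m^3/h * 63 mg/L = 5701.5 g/h  (m^3/h * mg/L = g/h)
Daily solids removed = 5701.5 * 24 = 136836 g/day
Convert g to kg: 136836 / 1000 = 136.836 kg/day

136.836 kg/day


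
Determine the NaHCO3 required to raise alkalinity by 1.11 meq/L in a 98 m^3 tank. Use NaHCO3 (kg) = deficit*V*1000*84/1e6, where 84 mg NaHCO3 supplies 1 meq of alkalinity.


Tank volume in L = 98 m^3 * 1000 = 98000 L
Total meq required = 1.11 meq/L * 98000 L = 108780 meq
NaHCO3 mass = 108780 meq * 84 mg/meq / 1e6 = 9.13752 kg

9.13752 kg


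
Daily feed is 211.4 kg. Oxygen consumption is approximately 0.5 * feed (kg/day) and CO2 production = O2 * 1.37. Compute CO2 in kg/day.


O2 = 211.4 * 0.5 = 105.7
CO2 = 105.7 * 1.37 = 144.809

144.809 kg/day


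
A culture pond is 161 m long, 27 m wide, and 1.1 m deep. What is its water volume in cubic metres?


Base area = L * W = 161 * 27 = 4347 m^2
Volume = area * depth = 4347 * 1.1 = 4781.7 m^3

4781.7 m^3


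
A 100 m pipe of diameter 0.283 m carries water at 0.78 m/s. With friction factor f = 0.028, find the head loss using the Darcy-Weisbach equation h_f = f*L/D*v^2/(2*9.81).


v^2 = 0.78^2 = 0.6084 m^2/s^2
L/D = 100/0.283 = 353.35689
h_f = f*(L/D)*v^2/(2g) = 0.028 * 353.35689 * 0.6084 / 19.62 = 0.306805 m

0.306805 m


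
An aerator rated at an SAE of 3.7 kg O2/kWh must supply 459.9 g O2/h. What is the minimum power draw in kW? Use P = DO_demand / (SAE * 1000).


SAE in g O2/kWh = 3.7 * 1000 = 3700 g/kWh
P = DO_demand / SAE_g = 459.9 / 3700 = 0.124297 kW

0.124297 kW


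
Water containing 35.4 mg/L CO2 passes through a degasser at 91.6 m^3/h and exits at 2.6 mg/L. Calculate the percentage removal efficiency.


CO2_out / CO2_in = 2.6 / 35.4 = 0.073446328
Fraction remaining = 0.073446328
efficiency = (1 - 0.073446328) * 100 = 92.6554 %

92.6554 %


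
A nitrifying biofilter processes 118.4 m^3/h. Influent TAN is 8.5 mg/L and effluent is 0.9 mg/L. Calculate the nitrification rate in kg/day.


Concentration drop: TAN_in - TAN_out = 8.5 - 0.9 = 7.6 mg/L
Hourly TAN removed = Q * dTAN = 118.4 m^3/h * 7.6 mg/L = 899.84 g/h  (m^3/h * mg/L = g/h)
Daily TAN removed = 899.84 * 24 = 21596.16 g/day
Convert to kg/day: 21596.16 / 1000 = 21.59616 kg/day

21.59616 kg/day


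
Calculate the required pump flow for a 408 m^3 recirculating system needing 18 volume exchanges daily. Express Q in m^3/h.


Daily recirculation volume = 408 m^3 * 18 = 7344 m^3/day
Flow rate Q = daily volume / 24 h = 7344 / 24 = 306 m^3/h

306 m^3/h


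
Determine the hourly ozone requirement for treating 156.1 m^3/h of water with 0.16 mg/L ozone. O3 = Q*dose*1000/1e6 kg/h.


O3 demand (mg/h) = Q * dose * 1000 = 156.1 * 0.16 * 1000 = 24976 mg/h
Convert mg to kg: 24976 / 1e6 = 0.024976 kg/h

0.024976 kg/h


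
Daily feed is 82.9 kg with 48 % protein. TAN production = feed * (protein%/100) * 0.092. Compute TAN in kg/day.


Protein in feed = 82.9 * 48/100 = 39.792 kg/day
TAN = protein * 0.092 = 39.792 * 0.092 = 3.660864 kg/day

3.660864 kg/day


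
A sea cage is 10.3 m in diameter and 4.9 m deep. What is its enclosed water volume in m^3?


r = d/2 = 10.3/2 = 5.15 m
Base area = pi*r^2 = pi*5.15^2 = 83.322891 m^2
Volume = 83.322891 * 4.9 = 408.282 m^3

408.282 m^3


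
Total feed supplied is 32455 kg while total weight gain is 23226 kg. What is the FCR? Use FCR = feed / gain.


FCR = feed consumed / weight gained
FCR = 32455 kg / 23226 kg = 1.39736

1.39736


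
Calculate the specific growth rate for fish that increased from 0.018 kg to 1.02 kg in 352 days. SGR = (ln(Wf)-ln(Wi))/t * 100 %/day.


ln(W_f) = ln(1.02) = 0.019802627
ln(W_i) = ln(0.018) = -4.0173835
ln(W_f) - ln(W_i) = 0.019802627 - -4.0173835 = 4.0371861
SGR = 4.0371861 / 352 * 100 = 1.14693 %/day

1.14693 %/day


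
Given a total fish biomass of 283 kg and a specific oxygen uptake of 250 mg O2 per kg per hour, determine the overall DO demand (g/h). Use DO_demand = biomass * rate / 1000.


Total O2 consumption (mg/h) = 283 kg * 250 mg/(kg*h) = 70750 mg/h
Convert to g/h: 70750 / 1000 = 70.75 g/h

70.75 g/h


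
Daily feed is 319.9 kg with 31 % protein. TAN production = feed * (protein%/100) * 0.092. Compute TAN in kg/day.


Protein in feed = 319.9 * 31/100 = 99.169 kg/day
TAN = protein * 0.092 = 99.169 * 0.092 = 9.123548 kg/day

9.123548 kg/day


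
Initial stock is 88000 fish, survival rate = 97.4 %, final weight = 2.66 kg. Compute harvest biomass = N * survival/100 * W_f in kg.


Survivors = 88000 * 97.4/100 = 85712 fish
Harvest biomass = survivors * W_f = 85712 * 2.66 = 227993.92 kg

227993.92 kg


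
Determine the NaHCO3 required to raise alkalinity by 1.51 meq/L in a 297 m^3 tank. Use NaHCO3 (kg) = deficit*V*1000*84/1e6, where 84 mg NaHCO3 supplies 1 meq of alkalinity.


Tank volume in L = 297 m^3 * 1000 = 297000 L
Total meq required = 1.51 meq/L * 297000 L = 448470 meq
NaHCO3 mass = 448470 meq * 84 mg/meq / 1e6 = 37.6715 kg

37.6715 kg


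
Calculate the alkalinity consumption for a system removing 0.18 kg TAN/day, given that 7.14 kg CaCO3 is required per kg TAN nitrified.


Alkalinity factor: 7.14 kg CaCO3 consumed per kg TAN nitrified
alk = 0.18 kg TAN * 7.14 = 1.2852 kg CaCO3/day

1.2852 kg CaCO3/day


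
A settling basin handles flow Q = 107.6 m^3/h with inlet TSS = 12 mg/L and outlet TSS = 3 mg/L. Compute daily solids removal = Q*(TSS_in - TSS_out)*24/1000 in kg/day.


Concentration drop: TSS_in - TSS_out = 12 - 3 = 9 mg/L
Hourly solids removed = Q * dTSS = 107.6 m^3/h * 9 mg/L = 968.4 g/h  (m^3/h * mg/L = g/h)
Daily solids removed = 968.4 * 24 = 23241.6 g/day
Convert g to kg: 23241.6 / 1000 = 23.2416 kg/day

23.2416 kg/day


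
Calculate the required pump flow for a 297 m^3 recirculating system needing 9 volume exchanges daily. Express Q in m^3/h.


Daily recirculation volume = 297 m^3 * 9 = 2673 m^3/day
Flow rate Q = daily volume / 24 h = 2673 / 24 = 111.375 m^3/h

111.375 m^3/h


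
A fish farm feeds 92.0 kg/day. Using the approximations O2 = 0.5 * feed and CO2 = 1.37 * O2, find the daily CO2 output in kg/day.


O2 = 92.0 * 0.5 = 46
CO2 = 46 * 1.37 = 63.02

63.02 kg/day


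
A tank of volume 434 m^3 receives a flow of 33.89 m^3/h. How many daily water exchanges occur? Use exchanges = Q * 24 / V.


Daily flow volume = 33.89 m^3/h * 24 h = 813.36 m^3/day
Exchanges = daily flow / tank volume = 813.36 / 434 = 1.8741 exchanges/day

1.8741 exchanges/day


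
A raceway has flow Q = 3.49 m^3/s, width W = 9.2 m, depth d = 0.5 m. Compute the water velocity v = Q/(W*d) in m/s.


Cross-sectional area = W * d = 9.2 * 0.5 = 4.6 m^2
Velocity = Q / A = 3.49 / 4.6 = 0.758696 m/s

0.758696 m/s


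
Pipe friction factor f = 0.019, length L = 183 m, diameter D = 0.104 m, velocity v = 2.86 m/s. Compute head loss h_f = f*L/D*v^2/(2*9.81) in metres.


v^2 = 2.86^2 = 8.1796 m^2/s^2
L/D = 183/0.104 = 1759.6154
h_f = f*(L/D)*v^2/(2g) = 0.019 * 1759.6154 * 8.1796 / 19.62 = 13.9381 m

13.9381 m


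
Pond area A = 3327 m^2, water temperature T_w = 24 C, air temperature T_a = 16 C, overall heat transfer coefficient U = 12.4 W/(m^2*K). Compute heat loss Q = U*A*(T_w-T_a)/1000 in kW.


Temperature difference dT = 24 - 16 = 8 K
Heat loss (W) = U * A * dT = 12.4 * 3327 * 8 = 330038.4 W
Convert to kW: 330038.4 / 1000 = 330.0384 kW

330.0384 kW


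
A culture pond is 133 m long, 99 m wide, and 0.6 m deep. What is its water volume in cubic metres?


Base area = L * W = 133 * 99 = 13167 m^2
Volume = area * depth = 13167 * 0.6 = 7900.2 m^3

7900.2 m^3


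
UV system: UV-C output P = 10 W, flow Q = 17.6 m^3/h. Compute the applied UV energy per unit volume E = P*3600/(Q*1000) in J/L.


Energy delivered per hour = 10 W * 3600 s = 36000 J/h
Volume treated per hour = 17.6 m^3/h * 1000 = 17600 L/h
dose = 36000 / 17600 = 2.04545 J/L

2.04545 J/L


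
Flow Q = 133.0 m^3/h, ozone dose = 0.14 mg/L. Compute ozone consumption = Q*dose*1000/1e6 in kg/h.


O3 demand (mg/h) = Q * dose * 1000 = 133.0 * 0.14 * 1000 = 18620 mg/h
Convert mg to kg: 18620 / 1e6 = 0.01862 kg/h

0.01862 kg/h


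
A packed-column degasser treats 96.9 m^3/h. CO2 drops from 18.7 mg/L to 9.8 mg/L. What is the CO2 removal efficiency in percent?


CO2_out / CO2_in = 9.8 / 18.7 = 0.52406417
Fraction remaining = 0.52406417
efficiency = (1 - 0.52406417) * 100 = 47.5936 %

47.5936 %


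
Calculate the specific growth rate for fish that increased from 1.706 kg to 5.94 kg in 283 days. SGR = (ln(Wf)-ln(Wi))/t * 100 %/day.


ln(W_f) = ln(5.94) = 1.7817091
ln(W_i) = ln(1.706) = 0.53415145
ln(W_f) - ln(W_i) = 1.7817091 - 0.53415145 = 1.2475577
SGR = 1.2475577 / 283 * 100 = 0.440833 %/day

0.440833 %/day


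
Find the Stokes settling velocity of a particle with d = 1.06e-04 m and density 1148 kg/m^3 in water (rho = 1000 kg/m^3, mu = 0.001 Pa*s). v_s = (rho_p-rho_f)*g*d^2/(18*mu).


Density difference: rho_p - rho_f = 1148 - 1000 = 148 kg/m^3
d^2 = (1.06e-04)^2 = 1.1236e-08 m^2
Numerator = (rho_p - rho_f) * g * d^2 = 148 * 9.81 * 1.1236e-08 = 1.6313324e-05
Denominator = 18 * mu = 18 * 0.001 = 0.018
v_s = 1.6313324e-05 / 0.018 = 9.06296e-04 m/s
Check: Re = rho_f * v_s * d / mu = 1000 * 9.06296e-04 * 1.06e-04 / 0.001 = 0.0961 < 1, so Stokes' law applies.

9.06296e-04 m/s


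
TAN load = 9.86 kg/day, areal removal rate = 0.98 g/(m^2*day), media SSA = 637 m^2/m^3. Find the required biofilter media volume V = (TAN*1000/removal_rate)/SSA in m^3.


A = 9.86*1000 / 0.98 = 10061.224 m^2
V = 10061.224 / 637 = 15.7947

15.7947 m^3


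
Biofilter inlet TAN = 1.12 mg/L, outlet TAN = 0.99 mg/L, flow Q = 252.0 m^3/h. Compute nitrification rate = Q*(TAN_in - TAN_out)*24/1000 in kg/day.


Concentration drop: TAN_in - TAN_out = 1.12 - 0.99 = 0.13 mg/L
Hourly TAN removed = Q * dTAN = 252.0 m^3/h * 0.13 mg/L = 32.76 g/h  (m^3/h * mg/L = g/h)
Daily TAN removed = 32.76 * 24 = 786.24 g/day
Convert to kg/day: 786.24 / 1000 = 0.78624 kg/day

0.78624 kg/day


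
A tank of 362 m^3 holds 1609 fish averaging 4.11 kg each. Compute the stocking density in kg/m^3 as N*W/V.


Total biomass = 1609 fish * 4.11 kg = 6612.99 kg
Density = total biomass / volume = 6612.99 / 362 = 18.2679 kg/m^3

18.2679 kg/m^3


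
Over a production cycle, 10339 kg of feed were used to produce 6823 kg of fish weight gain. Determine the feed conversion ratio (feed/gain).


FCR = feed consumed / weight gained
FCR = 10339 kg / 6823 kg = 1.51532

1.51532


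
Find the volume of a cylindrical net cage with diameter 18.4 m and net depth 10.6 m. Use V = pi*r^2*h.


r = d/2 = 18.4/2 = 9.2 m
Base area = pi*r^2 = pi*9.2^2 = 265.9044 m^2
Volume = 265.9044 * 10.6 = 2818.59 m^3

2818.59 m^3


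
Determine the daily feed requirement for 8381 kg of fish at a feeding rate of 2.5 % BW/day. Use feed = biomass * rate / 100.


Feeding rate fraction = 2.5% / 100 = 0.025
Daily feed = 8381 kg * 0.025 = 209.525 kg/day

209.525 kg/day


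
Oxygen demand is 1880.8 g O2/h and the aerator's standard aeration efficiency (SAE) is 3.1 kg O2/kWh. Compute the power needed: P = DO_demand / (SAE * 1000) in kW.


SAE in g O2/kWh = 3.1 * 1000 = 3100 g/kWh
P = DO_demand / SAE_g = 1880.8 / 3100 = 0.60671 kW

0.60671 kW


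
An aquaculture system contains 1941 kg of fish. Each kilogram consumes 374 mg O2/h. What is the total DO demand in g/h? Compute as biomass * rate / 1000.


Total O2 consumption (mg/h) = 1941 kg * 374 mg/(kg*h) = 725934 mg/h
Convert to g/h: 725934 / 1000 = 725.934 g/h

725.934 g/h


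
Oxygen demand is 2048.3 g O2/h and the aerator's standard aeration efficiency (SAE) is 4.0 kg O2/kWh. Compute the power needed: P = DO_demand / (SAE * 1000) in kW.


SAE in g O2/kWh = 4.0 * 1000 = 4000 g/kWh
P = DO_demand / SAE_g = 2048.3 / 4000 = 0.512075 kW

0.512075 kW


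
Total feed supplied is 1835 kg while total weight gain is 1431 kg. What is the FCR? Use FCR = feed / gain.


FCR = feed consumed / weight gained
FCR = 1835 kg / 1431 kg = 1.28232

1.28232


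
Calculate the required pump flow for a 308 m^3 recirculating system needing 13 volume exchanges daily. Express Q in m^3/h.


Daily recirculation volume = 308 m^3 * 13 = 4004 m^3/day
Flow rate Q = daily volume / 24 h = 4004 / 24 = 166.833 m^3/h

166.833 m^3/h


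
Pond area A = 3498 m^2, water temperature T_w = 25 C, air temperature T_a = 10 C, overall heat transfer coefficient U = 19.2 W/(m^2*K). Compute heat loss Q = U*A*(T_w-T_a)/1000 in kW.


Temperature difference dT = 25 - 10 = 15 K
Heat loss (W) = U * A * dT = 19.2 * 3498 * 15 = 1007424 W
Convert to kW: 1007424 / 1000 = 1007.424 kW

1007.424 kW


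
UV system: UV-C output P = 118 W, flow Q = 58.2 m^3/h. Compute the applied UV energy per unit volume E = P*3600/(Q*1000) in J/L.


Energy delivered per hour = 118 W * 3600 s = 424800 J/h
Volume treated per hour = 58.2 m^3/h * 1000 = 58200 L/h
dose = 424800 / 58200 = 7.29897 J/L

7.29897 J/L


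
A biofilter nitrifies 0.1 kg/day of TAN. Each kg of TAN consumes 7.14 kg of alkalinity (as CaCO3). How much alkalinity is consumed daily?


Alkalinity factor: 7.14 kg CaCO3 consumed per kg TAN nitrified
alk = 0.1 kg TAN * 7.14 = 0.714 kg CaCO3/day

0.714 kg CaCO3/day


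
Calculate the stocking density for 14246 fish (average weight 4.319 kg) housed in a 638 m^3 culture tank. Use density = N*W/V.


Total biomass = 14246 fish * 4.319 kg = 61528.474 kg
Density = total biomass / volume = 61528.474 / 638 = 96.4396 kg/m^3

96.4396 kg/m^3


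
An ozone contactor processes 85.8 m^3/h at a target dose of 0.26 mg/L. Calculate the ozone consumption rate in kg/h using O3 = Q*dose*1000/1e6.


O3 demand (mg/h) = Q * dose * 1000 = 85.8 * 0.26 * 1000 = 22308 mg/h
Convert mg to kg: 22308 / 1e6 = 0.022308 kg/h

0.022308 kg/h


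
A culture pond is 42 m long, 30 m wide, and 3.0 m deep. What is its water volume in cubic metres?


Base area = L * W = 42 * 30 = 1260 m^2
Volume = area * depth = 1260 * 3.0 = 3780 m^3

3780 m^3


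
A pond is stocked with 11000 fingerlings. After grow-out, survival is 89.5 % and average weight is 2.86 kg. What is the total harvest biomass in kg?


Survivors = 11000 * 89.5/100 = 9845 fish
Harvest biomass = survivors * W_f = 9845 * 2.86 = 28156.7 kg

28156.7 kg


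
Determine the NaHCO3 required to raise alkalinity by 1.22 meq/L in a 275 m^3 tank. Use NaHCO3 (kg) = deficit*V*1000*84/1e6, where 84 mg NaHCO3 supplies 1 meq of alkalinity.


Tank volume in L = 275 m^3 * 1000 = 275000 L
Total meq required = 1.22 meq/L * 275000 L = 335500 meq
NaHCO3 mass = 335500 meq * 84 mg/meq / 1e6 = 28.182 kg

28.182 kg


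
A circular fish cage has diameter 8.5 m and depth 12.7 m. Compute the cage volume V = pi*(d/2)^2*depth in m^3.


r = d/2 = 8.5/2 = 4.25 m
Base area = pi*r^2 = pi*4.25^2 = 56.745017 m^2
Volume = 56.745017 * 12.7 = 720.662 m^3

720.662 m^3


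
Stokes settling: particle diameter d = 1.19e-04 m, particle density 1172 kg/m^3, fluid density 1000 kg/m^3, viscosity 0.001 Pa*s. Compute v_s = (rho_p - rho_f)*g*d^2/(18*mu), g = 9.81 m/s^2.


Density difference: rho_p - rho_f = 1172 - 1000 = 172 kg/m^3
d^2 = (1.19e-04)^2 = 1.4161e-08 m^2
Numerator = (rho_p - rho_f) * g * d^2 = 172 * 9.81 * 1.4161e-08 = 2.3894139e-05
Denominator = 18 * mu = 18 * 0.001 = 0.018
v_s = 2.3894139e-05 / 0.018 = 0.00132745 m/s
Check: Re = rho_f * v_s * d / mu = 1000 * 0.00132745 * 1.19e-04 / 0.001 = 0.158 < 1, so Stokes' law applies.

0.00132745 m/s


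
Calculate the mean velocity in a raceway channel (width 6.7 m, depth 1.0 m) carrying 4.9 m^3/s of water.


Cross-sectional area = W * d = 6.7 * 1.0 = 6.7 m^2
Velocity = Q / A = 4.9 / 6.7 = 0.731343 m/s

0.731343 m/s


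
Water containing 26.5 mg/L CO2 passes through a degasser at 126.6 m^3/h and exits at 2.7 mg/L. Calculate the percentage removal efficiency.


CO2_out / CO2_in = 2.7 / 26.5 = 0.10188679
Fraction remaining = 0.10188679
efficiency = (1 - 0.10188679) * 100 = 89.8113 %

89.8113 %


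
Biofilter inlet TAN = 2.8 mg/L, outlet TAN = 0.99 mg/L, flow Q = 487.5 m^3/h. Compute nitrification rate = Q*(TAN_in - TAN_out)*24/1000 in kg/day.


Concentration drop: TAN_in - TAN_out = 2.8 - 0.99 = 1.81 mg/L
Hourly TAN removed = Q * dTAN = 487.5 m^3/h * 1.81 mg/L = 882.375 g/h  (m^3/h * mg/L = g/h)
Daily TAN removed = 882.375 * 24 = 21177 g/day
Convert to kg/day: 21177 / 1000 = 21.177 kg/day

21.177 kg/day


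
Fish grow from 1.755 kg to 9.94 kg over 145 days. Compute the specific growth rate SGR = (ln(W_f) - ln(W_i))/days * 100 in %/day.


ln(W_f) = ln(9.94) = 2.296567
ln(W_i) = ln(1.755) = 0.56246886
ln(W_f) - ln(W_i) = 2.296567 - 0.56246886 = 1.7340981
SGR = 1.7340981 / 145 * 100 = 1.19593 %/day

1.19593 %/day


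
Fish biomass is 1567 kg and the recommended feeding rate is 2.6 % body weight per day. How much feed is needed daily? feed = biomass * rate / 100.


Feeding rate fraction = 2.6% / 100 = 0.026
Daily feed = 1567 kg * 0.026 = 40.742 kg/day

40.742 kg/day


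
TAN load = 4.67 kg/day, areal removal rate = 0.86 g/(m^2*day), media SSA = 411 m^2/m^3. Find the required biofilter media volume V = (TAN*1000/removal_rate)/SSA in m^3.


A = 4.67*1000 / 0.86 = 5430.2326 m^2
V = 5430.2326 / 411 = 13.2122

13.2122 m^3


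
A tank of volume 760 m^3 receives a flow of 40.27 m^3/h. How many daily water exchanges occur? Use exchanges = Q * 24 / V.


Daily flow volume = 40.27 m^3/h * 24 h = 966.48 m^3/day
Exchanges = daily flow / tank volume = 966.48 / 760 = 1.27168 exchanges/day

1.27168 exchanges/day


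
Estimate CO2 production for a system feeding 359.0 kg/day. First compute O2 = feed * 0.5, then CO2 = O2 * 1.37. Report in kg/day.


O2 = 359.0 * 0.5 = 179.5
CO2 = 179.5 * 1.37 = 245.915

245.915 kg/day


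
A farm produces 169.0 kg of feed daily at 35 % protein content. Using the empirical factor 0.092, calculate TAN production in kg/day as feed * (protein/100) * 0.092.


Protein in feed = 169.0 * 35/100 = 59.15 kg/day
TAN = protein * 0.092 = 59.15 * 0.092 = 5.4418 kg/day

5.4418 kg/day


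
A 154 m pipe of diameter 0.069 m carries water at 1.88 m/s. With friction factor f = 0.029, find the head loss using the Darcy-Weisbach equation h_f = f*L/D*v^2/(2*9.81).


v^2 = 1.88^2 = 3.5344 m^2/s^2
L/D = 154/0.069 = 2231.8841
h_f = f*(L/D)*v^2/(2g) = 0.029 * 2231.8841 * 3.5344 / 19.62 = 11.6597 m

11.6597 m


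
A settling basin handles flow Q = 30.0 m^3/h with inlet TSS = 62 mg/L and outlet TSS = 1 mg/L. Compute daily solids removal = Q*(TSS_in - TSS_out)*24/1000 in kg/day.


Concentration drop: TSS_in - TSS_out = 62 - 1 = 61 mg/L
Hourly solids removed = Q * dTSS = 30.0 m^3/h * 61 mg/L = 1830 g/h  (m^3/h * mg/L = g/h)
Daily solids removed = 1830 * 24 = 43920 g/day
Convert g to kg: 43920 / 1000 = 43.92 kg/day

43.92 kg/day


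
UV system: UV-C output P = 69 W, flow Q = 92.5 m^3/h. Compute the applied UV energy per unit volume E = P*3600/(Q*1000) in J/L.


Energy delivered per hour = 69 W * 3600 s = 248400 J/h
Volume treated per hour = 92.5 m^3/h * 1000 = 92500 L/h
dose = 248400 / 92500 = 2.68541 J/L

2.68541 J/L


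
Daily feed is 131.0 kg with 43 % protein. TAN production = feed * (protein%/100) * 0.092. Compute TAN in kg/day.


Protein in feed = 131.0 * 43/100 = 56.33 kg/day
TAN = protein * 0.092 = 56.33 * 0.092 = 5.18236 kg/day

5.18236 kg/day


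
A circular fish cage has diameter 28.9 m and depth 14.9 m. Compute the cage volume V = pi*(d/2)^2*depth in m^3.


r = d/2 = 28.9/2 = 14.45 m
Base area = pi*r^2 = pi*14.45^2 = 655.9724 m^2
Volume = 655.9724 * 14.9 = 9773.99 m^3

9773.99 m^3


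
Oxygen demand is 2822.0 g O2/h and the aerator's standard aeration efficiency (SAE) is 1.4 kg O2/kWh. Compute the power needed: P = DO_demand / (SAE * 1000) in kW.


SAE in g O2/kWh = 1.4 * 1000 = 1400 g/kWh
P = DO_demand / SAE_g = 2822.0 / 1400 = 2.01571 kW

2.01571 kW


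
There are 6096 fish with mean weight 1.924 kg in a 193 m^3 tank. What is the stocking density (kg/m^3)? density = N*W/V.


Total biomass = 6096 fish * 1.924 kg = 11728.704 kg
Density = total biomass / volume = 11728.704 / 193 = 60.7705 kg/m^3

60.7705 kg/m^3


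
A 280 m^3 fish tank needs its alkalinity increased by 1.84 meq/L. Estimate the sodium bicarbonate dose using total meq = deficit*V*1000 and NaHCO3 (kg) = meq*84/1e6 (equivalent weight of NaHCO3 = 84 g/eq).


Tank volume in L = 280 m^3 * 1000 = 280000 L
Total meq required = 1.84 meq/L * 280000 L = 515200 meq
NaHCO3 mass = 515200 meq * 84 mg/meq / 1e6 = 43.2768 kg

43.2768 kg


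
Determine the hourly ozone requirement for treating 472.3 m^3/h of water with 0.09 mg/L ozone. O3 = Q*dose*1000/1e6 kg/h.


O3 demand (mg/h) = Q * dose * 1000 = 472.3 * 0.09 * 1000 = 42507 mg/h
Convert mg to kg: 42507 / 1e6 = 0.042507 kg/h

0.042507 kg/h


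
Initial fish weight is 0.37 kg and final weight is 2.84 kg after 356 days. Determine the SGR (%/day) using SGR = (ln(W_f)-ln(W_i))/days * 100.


ln(W_f) = ln(2.84) = 1.0438041
ln(W_i) = ln(0.37) = -0.99425227
ln(W_f) - ln(W_i) = 1.0438041 - -0.99425227 = 2.0380564
SGR = 2.0380564 / 356 * 100 = 0.572488 %/day

0.572488 %/day


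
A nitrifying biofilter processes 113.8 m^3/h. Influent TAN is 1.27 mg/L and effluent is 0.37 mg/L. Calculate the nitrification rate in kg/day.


Concentration drop: TAN_in - TAN_out = 1.27 - 0.37 = 0.9 mg/L
Hourly TAN removed = Q * dTAN = 113.8 m^3/h * 0.9 mg/L = 102.42 g/h  (m^3/h * mg/L = g/h)
Daily TAN removed = 102.42 * 24 = 2458.08 g/day
Convert to kg/day: 2458.08 / 1000 = 2.45808 kg/day

2.45808 kg/day


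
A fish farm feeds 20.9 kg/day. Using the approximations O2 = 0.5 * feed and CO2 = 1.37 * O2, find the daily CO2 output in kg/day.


O2 = 20.9 * 0.5 = 10.45
CO2 = 10.45 * 1.37 = 14.3165

14.3165 kg/day


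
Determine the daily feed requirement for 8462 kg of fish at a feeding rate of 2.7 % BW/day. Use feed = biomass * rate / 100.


Feeding rate fraction = 2.7% / 100 = 0.027
Daily feed = 8462 kg * 0.027 = 228.474 kg/day

228.474 kg/day


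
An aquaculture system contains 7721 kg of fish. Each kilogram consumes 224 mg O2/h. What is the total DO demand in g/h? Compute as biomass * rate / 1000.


Total O2 consumption (mg/h) = 7721 kg * 224 mg/(kg*h) = 1729504 mg/h
Convert to g/h: 1729504 / 1000 = 1729.504 g/h

1729.504 g/h


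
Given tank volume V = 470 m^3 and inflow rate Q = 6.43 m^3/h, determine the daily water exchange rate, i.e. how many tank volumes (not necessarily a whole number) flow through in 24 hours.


Daily flow volume = 6.43 m^3/h * 24 h = 154.32 m^3/day
Exchanges = daily flow / tank volume = 154.32 / 470 = 0.32834 exchanges/day

0.32834 exchanges/day


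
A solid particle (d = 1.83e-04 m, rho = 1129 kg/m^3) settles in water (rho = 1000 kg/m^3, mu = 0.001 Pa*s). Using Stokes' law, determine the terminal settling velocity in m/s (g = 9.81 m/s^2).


Density difference: rho_p - rho_f = 1129 - 1000 = 129 kg/m^3
d^2 = (1.83e-04)^2 = 3.3489e-08 m^2
Numerator = (rho_p - rho_f) * g * d^2 = 129 * 9.81 * 3.3489e-08 = 4.2379995e-05
Denominator = 18 * mu = 18 * 0.001 = 0.018
v_s = 4.2379995e-05 / 0.018 = 0.00235444 m/s
Check: Re = rho_f * v_s * d / mu = 1000 * 0.00235444 * 1.83e-04 / 0.001 = 0.431 < 1, so Stokes' law applies.

0.00235444 m/s


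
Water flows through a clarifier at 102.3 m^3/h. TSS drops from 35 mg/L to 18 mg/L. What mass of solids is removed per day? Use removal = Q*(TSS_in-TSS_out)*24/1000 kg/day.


Concentration drop: TSS_in - TSS_out = 35 - 18 = 17 mg/L
Hourly solids removed = Q * dTSS = 102.3 m^3/h * 17 mg/L = 1739.1 g/h  (m^3/h * mg/L = g/h)
Daily solids removed = 1739.1 * 24 = 41738.4 g/day
Convert g to kg: 41738.4 / 1000 = 41.7384 kg/day

41.7384 kg/day


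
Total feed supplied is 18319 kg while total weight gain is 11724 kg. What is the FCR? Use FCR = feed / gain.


FCR = feed consumed / weight gained
FCR = 18319 kg / 11724 kg = 1.56252

1.56252


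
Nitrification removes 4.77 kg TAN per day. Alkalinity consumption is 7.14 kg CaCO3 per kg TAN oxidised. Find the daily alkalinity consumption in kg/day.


Alkalinity factor: 7.14 kg CaCO3 consumed per kg TAN nitrified
alk = 4.77 kg TAN * 7.14 = 34.0578 kg CaCO3/day

34.0578 kg CaCO3/day


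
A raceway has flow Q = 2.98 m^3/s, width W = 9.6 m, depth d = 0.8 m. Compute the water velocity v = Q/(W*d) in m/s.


Cross-sectional area = W * d = 9.6 * 0.8 = 7.68 m^2
Velocity = Q / A = 2.98 / 7.68 = 0.388021 m/s

0.388021 m/s


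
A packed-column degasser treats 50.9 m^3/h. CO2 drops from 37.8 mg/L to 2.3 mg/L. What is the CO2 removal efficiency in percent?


CO2_out / CO2_in = 2.3 / 37.8 = 0.060846561
Fraction remaining = 0.060846561
efficiency = (1 - 0.060846561) * 100 = 93.9153 %

93.9153 %


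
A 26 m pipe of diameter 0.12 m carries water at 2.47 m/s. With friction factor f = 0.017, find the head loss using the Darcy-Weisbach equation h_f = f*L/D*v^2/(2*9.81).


v^2 = 2.47^2 = 6.1009 m^2/s^2
L/D = 26/0.12 = 216.66667
h_f = f*(L/D)*v^2/(2g) = 0.017 * 216.66667 * 6.1009 / 19.62 = 1.14534 m

1.14534 m


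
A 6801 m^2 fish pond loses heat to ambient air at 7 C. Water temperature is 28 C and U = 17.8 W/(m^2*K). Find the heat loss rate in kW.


Temperature difference dT = 28 - 7 = 21 K
Heat loss (W) = U * A * dT = 17.8 * 6801 * 21 = 2542213.8 W
Convert to kW: 2542213.8 / 1000 = 2542.2138 kW

2542.2138 kW


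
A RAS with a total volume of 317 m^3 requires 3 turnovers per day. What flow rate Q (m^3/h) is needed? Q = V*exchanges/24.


Daily recirculation volume = 317 m^3 * 3 = 951 m^3/day
Flow rate Q = daily volume / 24 h = 951 / 24 = 39.625 m^3/h

39.625 m^3/h


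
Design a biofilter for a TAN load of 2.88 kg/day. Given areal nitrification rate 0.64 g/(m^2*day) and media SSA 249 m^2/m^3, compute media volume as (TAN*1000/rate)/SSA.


A = 2.88*1000 / 0.64 = 4500 m^2
V = 4500 / 249 = 18.0723

18.0723 m^3


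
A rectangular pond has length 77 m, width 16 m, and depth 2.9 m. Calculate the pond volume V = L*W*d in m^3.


Base area = L * W = 77 * 16 = 1232 m^2
Volume = area * depth = 1232 * 2.9 = 3572.8 m^3

3572.8 m^3


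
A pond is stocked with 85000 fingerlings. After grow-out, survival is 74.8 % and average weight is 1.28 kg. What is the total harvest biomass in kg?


Survivors = 85000 * 74.8/100 = 63580 fish
Harvest biomass = survivors * W_f = 63580 * 1.28 = 81382.4 kg

81382.4 kg


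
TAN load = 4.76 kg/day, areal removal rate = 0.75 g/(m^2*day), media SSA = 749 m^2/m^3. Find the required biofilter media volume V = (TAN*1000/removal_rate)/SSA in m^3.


A = 4.76*1000 / 0.75 = 6346.6667 m^2
V = 6346.6667 / 749 = 8.47352

8.47352 m^3


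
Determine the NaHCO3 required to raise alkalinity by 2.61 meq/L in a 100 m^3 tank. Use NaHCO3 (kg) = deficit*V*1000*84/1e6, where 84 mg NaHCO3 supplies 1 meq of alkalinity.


Tank volume in L = 100 m^3 * 1000 = 100000 L
Total meq required = 2.61 meq/L * 100000 L = 261000 meq
NaHCO3 mass = 261000 meq * 84 mg/meq / 1e6 = 21.924 kg

21.924 kg


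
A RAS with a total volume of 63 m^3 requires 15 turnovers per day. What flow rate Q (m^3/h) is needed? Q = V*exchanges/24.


Daily recirculation volume = 63 m^3 * 15 = 945 m^3/day
Flow rate Q = daily volume / 24 h = 945 / 24 = 39.375 m^3/h

39.375 m^3/h


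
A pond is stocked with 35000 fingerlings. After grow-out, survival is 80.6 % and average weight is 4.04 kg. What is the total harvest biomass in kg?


Survivors = 35000 * 80.6/100 = 28210 fish
Harvest biomass = survivors * W_f = 28210 * 4.04 = 113968.4 kg

113968.4 kg


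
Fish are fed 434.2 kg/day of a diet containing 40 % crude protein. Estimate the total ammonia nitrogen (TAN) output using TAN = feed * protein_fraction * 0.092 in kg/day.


Protein in feed = 434.2 * 40/100 = 173.68 kg/day
TAN = protein * 0.092 = 173.68 * 0.092 = 15.97856 kg/day

15.97856 kg/day


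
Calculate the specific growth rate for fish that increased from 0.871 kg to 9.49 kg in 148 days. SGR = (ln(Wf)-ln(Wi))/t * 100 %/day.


ln(W_f) = ln(9.49) = 2.2502386
ln(W_i) = ln(0.871) = -0.1381133
ln(W_f) - ln(W_i) = 2.2502386 - -0.1381133 = 2.3883519
SGR = 2.3883519 / 148 * 100 = 1.61375 %/day

1.61375 %/day


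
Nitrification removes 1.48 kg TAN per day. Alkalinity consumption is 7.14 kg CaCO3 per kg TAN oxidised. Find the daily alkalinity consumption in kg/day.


Alkalinity factor: 7.14 kg CaCO3 consumed per kg TAN nitrified
alk = 1.48 kg TAN * 7.14 = 10.5672 kg CaCO3/day

10.5672 kg CaCO3/day


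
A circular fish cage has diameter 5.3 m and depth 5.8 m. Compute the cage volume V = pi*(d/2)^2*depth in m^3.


r = d/2 = 5.3/2 = 2.65 m
Base area = pi*r^2 = pi*2.65^2 = 22.061834 m^2
Volume = 22.061834 * 5.8 = 127.959 m^3

127.959 m^3


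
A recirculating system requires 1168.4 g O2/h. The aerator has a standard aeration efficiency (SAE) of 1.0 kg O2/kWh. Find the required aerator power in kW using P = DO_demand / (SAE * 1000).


SAE in g O2/kWh = 1.0 * 1000 = 1000 g/kWh
P = DO_demand / SAE_g = 1168.4 / 1000 = 1.1684 kW

1.1684 kW


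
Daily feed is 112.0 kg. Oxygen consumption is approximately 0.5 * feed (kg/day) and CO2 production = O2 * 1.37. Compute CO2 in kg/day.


O2 = 112.0 * 0.5 = 56
CO2 = 56 * 1.37 = 76.72

76.72 kg/day


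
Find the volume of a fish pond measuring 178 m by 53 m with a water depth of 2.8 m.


Base area = L * W = 178 * 53 = 9434 m^2
Volume = area * depth = 9434 * 2.8 = 26415.2 m^3

26415.2 m^3
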